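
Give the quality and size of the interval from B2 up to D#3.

B to D spans three letter names (B-C-D) — that makes it a third of some quality.
Counting semitones, B2→D#3 is 4, which is the major third.

major third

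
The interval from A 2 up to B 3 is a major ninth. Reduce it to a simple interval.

M2

Take out an octave (7 from the number): 9 − 7 = 2.
Quality carries through unchanged, so the simple form is a major second.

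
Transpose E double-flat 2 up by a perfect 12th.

B double-flat 3

Counting five letter names plus an octave up from E lands on B.
A perfect twelfth is 19 semitones; 19 semitones up from Ebb2 gives Bbb3.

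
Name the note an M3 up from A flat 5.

Three letter names up from A: C.
A major third spans 4 semitones, so from Ab5 the target pitch is C6.

C 6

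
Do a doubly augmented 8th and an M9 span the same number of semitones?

Yes

A doubly augmented octave = 14 semitones = a major ninth; enharmonically equal.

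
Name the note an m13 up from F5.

Db7

The thirteenth's letter: F up six letter names plus an octave → D.
A minor thirteenth is 20 semitones; 20 semitones up from F5 gives Db7.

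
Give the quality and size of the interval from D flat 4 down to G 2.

d12

Descending from Db4 to G2 is the same interval as ascending G2 to Db4.
G to D spans five letter names (G-A-B-C-D), plus an octave — that makes it a twelfth of some quality.
The perfect twelfth is 19 semitones; here we have 18, one semitone narrower: diminished.
(Equivalently, a compound diminished fifth: a diminished fifth plus an octave.)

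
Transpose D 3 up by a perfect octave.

The letter stays D (same as the start), shifted an octave up.
Moving 12 semitones up from D3 (the size of a perfect octave) reaches D4.

D 4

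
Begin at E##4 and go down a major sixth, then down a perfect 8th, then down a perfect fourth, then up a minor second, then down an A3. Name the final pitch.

A major sixth down from E##4 is G##3.
A perfect octave down from G##3 is G##2.
Down a perfect fourth from G##2: D##2 (5 semitones down).
Up a minor second from D##2: E#2 (1 semitone up).
An augmented third down from E#2 is C2.

C2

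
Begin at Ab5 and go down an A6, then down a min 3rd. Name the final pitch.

Ab5 down an augmented sixth → Cbb5 (10 semitones).
A minor third down from Cbb5 is Abb4.

Abb4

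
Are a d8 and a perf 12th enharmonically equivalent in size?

No

A diminished octave spans 11 semitones; a perfect twelfth spans 19 semitones. They differ by 8.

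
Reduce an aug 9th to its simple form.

augmented 2nd

Subtracting seven from the interval number removes an octave: 9 − 7 = 2.
That makes an augmented ninth a compound augmented second — an octave plus an augmented second.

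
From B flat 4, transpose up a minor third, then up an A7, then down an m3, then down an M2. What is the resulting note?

G sharp 5

A minor third up from Bb4 is Db5.
Up an augmented seventh from Db5: C#6 (12 semitones up).
C#6 down a minor third → A#5 (3 semitones).
Down a major second from A#5: G#5 (2 semitones down).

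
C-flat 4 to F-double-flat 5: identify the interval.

d11

C to F spans four letter names (C-D-E-F), plus an octave — that makes it an eleventh of some quality.
The perfect eleventh is 17 semitones; here we have 16, one semitone narrower: diminished.
(Equivalently, a compound diminished fourth: a diminished fourth plus an octave.)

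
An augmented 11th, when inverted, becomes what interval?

d5

First reduce the compound augmented eleventh to its simple form, an augmented fourth.
Inverted interval numbers add to nine, so a fourth pairs with a fifth (4 + 5 = 9).
The quality also flips — augmented becomes diminished — giving a diminished fifth.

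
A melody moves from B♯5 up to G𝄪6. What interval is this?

major sixth

B to G spans six letter names (B-C-D-E-F-G), so the interval is some kind of sixth.
Counting semitones, B#5→G##6 is 9, which is the major sixth.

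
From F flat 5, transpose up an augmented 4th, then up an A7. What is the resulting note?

A sharp 6

Up an augmented fourth from Fb5: Bb5 (6 semitones up).
Up an augmented seventh from Bb5: A#6 (12 semitones up).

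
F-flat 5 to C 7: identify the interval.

augmented 12th

F to C spans five letter names (F-G-A-B-C), plus an octave: a twelfth.
Fb5 to C7 spans 20 semitones — one semitone wider than the perfect twelfth (19) — giving an augmented twelfth.
(Equivalently, a compound augmented fifth: an augmented fifth plus an octave.)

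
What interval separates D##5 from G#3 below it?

Descending from D##5 to G#3 is the same interval as ascending G#3 to D##5.
G to D spans five letter names (G-A-B-C-D), plus an octave: a twelfth.
The perfect twelfth is 19 semitones; here we have 20, one semitone wider: augmented.
(Equivalently, a compound augmented fifth: an augmented fifth plus an octave.)

augmented twelfth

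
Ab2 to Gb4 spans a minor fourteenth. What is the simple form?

minor seventh

Subtracting seven from the interval number removes an octave: 14 − 7 = 7.
That makes a minor fourteenth a compound minor seventh — an octave plus a minor seventh.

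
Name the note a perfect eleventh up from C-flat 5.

F-flat 6

Counting four letter names plus an octave up from C lands on F.
A perfect eleventh is 17 semitones; 17 semitones up from Cb5 gives Fb6.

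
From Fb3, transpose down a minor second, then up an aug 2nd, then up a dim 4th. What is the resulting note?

Down a minor second from Fb3: Eb3 (1 semitone down).
Up an augmented second from Eb3: F#3 (3 semitones up).
F#3 up a diminished fourth → Bb3 (4 semitones).

Bb3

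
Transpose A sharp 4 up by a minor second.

B 4

The second takes the letter from A up to B.
A minor second is 1 semitone; 1 semitone up from A#4 gives B4.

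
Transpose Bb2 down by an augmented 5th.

Five letter names down from B: E.
Moving 8 semitones down from Bb2 (the size of an augmented fifth) reaches Ebb2.

Ebb2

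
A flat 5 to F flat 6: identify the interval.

minor 6th

A to F spans six letter names (A-B-C-D-E-F): a sixth.
At 8 semitones, Ab5→Fb6 falls one short of a major sixth: minor.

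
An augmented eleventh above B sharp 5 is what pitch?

Four letters up from B (plus an octave) reaches E.
An augmented eleventh spans 18 semitones, so from B#5 the target pitch is E##7.

E double-sharp 7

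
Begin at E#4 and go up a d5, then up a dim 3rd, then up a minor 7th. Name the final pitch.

Up a diminished fifth from E#4: B4 (6 semitones up).
A diminished third up from B4 is Db5.
Up a minor seventh from Db5: Cb6 (10 semitones up).

Cb6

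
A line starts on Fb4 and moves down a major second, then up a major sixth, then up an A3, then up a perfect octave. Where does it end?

Down a major second from Fb4: Ebb4 (2 semitones down).
Ebb4 up a major sixth → Cb5 (9 semitones).
Up an augmented third from Cb5: E5 (5 semitones up).
E5 up a perfect octave → E6 (12 semitones).

E6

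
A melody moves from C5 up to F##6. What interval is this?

C to F spans four letter names (C-D-E-F), plus an octave: an eleventh.
A perfect eleventh would be 17 semitones; C5 to F##6 is 19, two semitones wider, so the interval is doubly augmented.
(Equivalently, a compound doubly augmented fourth: a doubly augmented fourth plus an octave.)

doubly augmented 11th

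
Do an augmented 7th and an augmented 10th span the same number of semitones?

No

12 semitones (augmented seventh) vs 17 semitones (augmented tenth): not equal.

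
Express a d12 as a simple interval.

Subtracting seven from the interval number removes an octave: 12 − 7 = 5.
So a diminished twelfth is an octave plus a diminished fifth. The quality is unchanged.

diminished fifth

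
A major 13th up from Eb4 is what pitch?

C6

Six letters up from E (plus an octave) reaches C.
A major thirteenth spans 21 semitones, so from Eb4 the target pitch is C6.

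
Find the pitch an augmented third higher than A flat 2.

The third takes the letter from A up to C.
Moving 5 semitones up from Ab2 (the size of an augmented third) reaches C#3.

C sharp 3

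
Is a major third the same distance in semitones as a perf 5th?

4 semitones (major third) vs 7 semitones (perfect fifth): not equal.

No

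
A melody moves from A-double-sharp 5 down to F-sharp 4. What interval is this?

augmented tenth

Descending from A##5 to F#4 is the same interval as ascending F#4 to A##5.
F to A spans three letter names (F-G-A), plus an octave: a tenth.
F#4 to A##5 spans 17 semitones — one semitone wider than the major tenth (16) — giving an augmented tenth.
(Equivalently, a compound augmented third: an augmented third plus an octave.)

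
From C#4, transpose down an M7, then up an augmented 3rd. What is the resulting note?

F##3

Down a major seventh from C#4: D3 (11 semitones down).
An augmented third up from D3 is F##3.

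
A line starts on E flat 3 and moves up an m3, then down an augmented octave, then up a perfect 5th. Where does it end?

D double-flat 3

Eb3 up a minor third → Gb3 (3 semitones).
Gb3 down an augmented octave → Gbb2 (13 semitones).
Up a perfect fifth from Gbb2: Dbb3 (7 semitones up).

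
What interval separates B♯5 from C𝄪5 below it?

Descending from B#5 to C##5 is the same interval as ascending C##5 to B#5.
C to B spans seven letter names (C-D-E-F-G-A-B) — that makes it a seventh of some quality.
At 10 semitones, C##5→B#5 falls one short of a major seventh: minor.

minor seventh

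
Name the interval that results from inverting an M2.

m7

Inverted interval numbers add to nine, so a second pairs with a seventh (2 + 7 = 9).
The quality also flips — major becomes minor — giving a minor seventh.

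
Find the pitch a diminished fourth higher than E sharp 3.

Counting four letter names up from E lands on A.
A diminished fourth is 4 semitones; 4 semitones up from E#3 gives A3.

A 3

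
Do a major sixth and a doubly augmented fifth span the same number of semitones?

A major sixth = 9 semitones = a doubly augmented fifth; enharmonically equal.

Yes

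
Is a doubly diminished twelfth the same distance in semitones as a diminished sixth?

No

A doubly diminished twelfth spans 17 semitones; a diminished sixth spans 7 semitones. They differ by 10.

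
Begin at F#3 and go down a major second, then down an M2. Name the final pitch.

A major second down from F#3 is E3.
E3 down a major second → D3 (2 semitones).

D3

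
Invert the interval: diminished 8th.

augmented unison

The rule of nine gives the new number: 9 − 8 = 1, so an octave becomes a unison.
Quality inverts too: diminished becomes augmented. That makes the inversion an augmented unison.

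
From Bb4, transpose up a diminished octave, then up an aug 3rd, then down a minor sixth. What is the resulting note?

Bb4 up a diminished octave → Bbb5 (11 semitones).
Up an augmented third from Bbb5: D6 (5 semitones up).
Down a minor sixth from D6: F#5 (8 semitones down).

F#5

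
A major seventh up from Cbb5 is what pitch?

Bbb5

The seventh takes the letter from C up to B.
A major seventh spans 11 semitones, so from Cbb5 the target pitch is Bbb5.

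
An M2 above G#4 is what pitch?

A#4

The second takes the letter from G up to A.
A major second is 2 semitones; 2 semitones up from G#4 gives A#4.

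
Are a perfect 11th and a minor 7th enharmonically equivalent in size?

A perfect eleventh spans 17 semitones; a minor seventh spans 10 semitones. They differ by 7.

No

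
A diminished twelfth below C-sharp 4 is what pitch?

The twelfth's letter: C down five letter names plus an octave → F.
A diminished twelfth is 18 semitones; 18 semitones down from C#4 gives F##2.

F-double-sharp 2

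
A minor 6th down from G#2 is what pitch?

B#1

Six letter names down from G: B.
A minor sixth spans 8 semitones, so from G#2 the target pitch is B#1.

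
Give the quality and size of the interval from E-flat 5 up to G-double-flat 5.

diminished 3rd

E to G spans three letter names (E-F-G): a third.
A major third would be 4 semitones; Eb5 to Gbb5 is 2, two semitones narrower, so the interval is diminished.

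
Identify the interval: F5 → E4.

minor ninth

Descending from F5 to E4 is the same interval as ascending E4 to F5.
E to F spans two letter names (E-F), plus an octave — that makes it a ninth of some quality.
A major ninth would be 14 semitones, but E4 to F5 is 13 — one semitone narrower, making it a minor ninth.
(Equivalently, a compound minor second: a minor second plus an octave.)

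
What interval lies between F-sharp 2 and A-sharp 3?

major tenth

F to A spans three letter names (F-G-A), plus an octave: a tenth.
F#2 to A#3 is 16 semitones, matching the major tenth exactly, so the quality is major.
(Equivalently, a compound major third: a major third plus an octave.)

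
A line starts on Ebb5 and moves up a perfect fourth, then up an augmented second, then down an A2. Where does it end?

Abb5

A perfect fourth up from Ebb5 is Abb5.
Abb5 up an augmented second → Bb5 (3 semitones).
An augmented second down from Bb5 is Abb5.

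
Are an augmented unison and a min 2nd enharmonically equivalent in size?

Yes

Both span 1 semitone: an augmented unison and a minor second are the same chromatic distance.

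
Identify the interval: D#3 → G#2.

perfect fifth

Descending from D#3 to G#2 is the same interval as ascending G#2 to D#3.
G to D spans five letter names (G-A-B-C-D): a fifth.
Counting semitones, G#2→D#3 is 7, which is the perfect fifth.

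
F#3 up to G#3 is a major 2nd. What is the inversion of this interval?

minor 7th

Inverted interval numbers add to nine, so a second pairs with a seventh (2 + 7 = 9).
Quality inverts too: major becomes minor. That makes the inversion a minor seventh.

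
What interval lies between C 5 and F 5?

P4

C to F spans four letter names (C-D-E-F) — that makes it a fourth of some quality.
Counting semitones, C5→F5 is 5, which is the perfect fourth.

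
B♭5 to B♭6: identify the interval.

perfect octave

B to B is the same letter name, plus an octave, so the interval is some kind of octave.
The perfect octave spans 12 semitones, and Bb5 to Bb6 is exactly 12 semitones — so this is a perfect octave.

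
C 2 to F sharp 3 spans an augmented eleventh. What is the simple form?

Each octave removed subtracts seven from the number: 11 − 7 = 4.
So an augmented eleventh is an octave plus an augmented fourth. The quality is unchanged.

augmented fourth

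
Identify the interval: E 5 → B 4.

perfect 4th

Descending from E5 to B4 is the same interval as ascending B4 to E5.
B to E spans four letter names (B-C-D-E): a fourth.
Counting semitones, B4→E5 is 5, which is the perfect fourth.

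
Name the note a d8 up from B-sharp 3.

The letter stays B (same as the start), shifted an octave up.
A diminished octave spans 11 semitones, so from B#3 the target pitch is B4.

B 4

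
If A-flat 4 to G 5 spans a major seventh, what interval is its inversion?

minor second

Interval numbers invert to sum to nine: 7 + 2 = 9, so a seventh inverts to a second.
The quality also flips — major becomes minor — giving a minor second.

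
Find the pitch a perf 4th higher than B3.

E4

The fourth takes the letter from B up to E.
A perfect fourth is 5 semitones; 5 semitones up from B3 gives E4.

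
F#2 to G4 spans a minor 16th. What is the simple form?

Each octave removed subtracts seven from the number: 16 − 14 = 2.
Quality carries through unchanged, so the simple form is a minor second.

m2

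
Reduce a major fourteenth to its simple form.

Each octave removed subtracts seven from the number: 14 − 7 = 7.
So a major fourteenth is an octave plus a major seventh. The quality is unchanged.

major seventh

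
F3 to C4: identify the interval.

F to C spans five letter names (F-G-A-B-C): a fifth.
The perfect fifth spans 7 semitones, and F3 to C4 is exactly 7 semitones — so this is a perfect fifth.

perfect fifth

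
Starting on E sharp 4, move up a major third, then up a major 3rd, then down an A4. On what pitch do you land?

Up a major third from E#4: G##4 (4 semitones up).
Up a major third from G##4: B##4 (4 semitones up).
An augmented fourth down from B##4 is F##4.

F double-sharp 4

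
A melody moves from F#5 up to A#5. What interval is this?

F to A spans three letter names (F-G-A) — that makes it a third of some quality.
Counting semitones, F#5→A#5 is 4, which is the major third.

major 3rd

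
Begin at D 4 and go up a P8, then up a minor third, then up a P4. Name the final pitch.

B flat 5

Up a perfect octave from D4: D5 (12 semitones up).
Up a minor third from D5: F5 (3 semitones up).
A perfect fourth up from F5 is Bb5.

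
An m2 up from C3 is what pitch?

The second takes the letter from C up to D.
A minor second is 1 semitone; 1 semitone up from C3 gives Db3.

Db3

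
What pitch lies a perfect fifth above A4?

E5

Counting five letter names up from A lands on E.
A perfect fifth spans 7 semitones, so from A4 the target pitch is E5.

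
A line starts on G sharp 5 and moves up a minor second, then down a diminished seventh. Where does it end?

G#5 up a minor second → A5 (1 semitone).
Down a diminished seventh from A5: B#4 (9 semitones down).

B sharp 4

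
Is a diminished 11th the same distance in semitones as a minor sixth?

16 semitones (diminished eleventh) vs 8 semitones (minor sixth): not equal.

No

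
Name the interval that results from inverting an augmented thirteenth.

diminished 3rd

First reduce the compound augmented thirteenth to its simple form, an augmented sixth.
The rule of nine gives the new number: 9 − 6 = 3, so a sixth becomes a third.
The quality also flips — augmented becomes diminished — giving a diminished third.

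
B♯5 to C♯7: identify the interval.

B to C spans two letter names (B-C), plus an octave, so the interval is some kind of ninth.
B#5 to C#7 is 13 semitones, a half step short of the major ninth (14), so this is minor.
(Equivalently, a compound minor second: a minor second plus an octave.)

minor ninth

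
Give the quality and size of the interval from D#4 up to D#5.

perfect octave

D to D is the same letter name, plus an octave, so the interval is some kind of octave.
Counting semitones, D#4→D#5 is 12, which is the perfect octave.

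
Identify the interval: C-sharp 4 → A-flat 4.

C to A spans six letter names (C-D-E-F-G-A), so the interval is some kind of sixth.
The major sixth is 9 semitones; here we have 7, two semitones narrower: diminished.

diminished 6th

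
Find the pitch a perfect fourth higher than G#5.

C#6

The fourth takes the letter from G up to C.
A perfect fourth is 5 semitones; 5 semitones up from G#5 gives C#6.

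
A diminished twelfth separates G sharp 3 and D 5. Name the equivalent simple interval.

diminished 5th

Subtracting seven from the interval number removes an octave: 12 − 7 = 5.
So a diminished twelfth is an octave plus a diminished fifth. The quality is unchanged.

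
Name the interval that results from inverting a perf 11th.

First reduce the compound perfect eleventh to its simple form, a perfect fourth.
Interval numbers invert to sum to nine: 4 + 5 = 9, so a fourth inverts to a fifth.
The quality also flips — perfect stays perfect — giving a perfect fifth.

perfect 5th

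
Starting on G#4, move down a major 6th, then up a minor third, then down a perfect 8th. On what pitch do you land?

G#4 down a major sixth → B3 (9 semitones).
Up a minor third from B3: D4 (3 semitones up).
D4 down a perfect octave → D3 (12 semitones).

D3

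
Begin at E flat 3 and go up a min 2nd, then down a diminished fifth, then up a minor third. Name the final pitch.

D flat 3

Eb3 up a minor second → Fb3 (1 semitone).
A diminished fifth down from Fb3 is Bb2.
A minor third up from Bb2 is Db3.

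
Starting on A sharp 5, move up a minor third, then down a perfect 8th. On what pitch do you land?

C sharp 5

A minor third up from A#5 is C#6.
Down a perfect octave from C#6: C#5 (12 semitones down).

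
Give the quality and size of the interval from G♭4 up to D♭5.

G to D spans five letter names (G-A-B-C-D), so the interval is some kind of fifth.
Gb4 to Db5 is 7 semitones, matching the perfect fifth exactly, so the quality is perfect.

P5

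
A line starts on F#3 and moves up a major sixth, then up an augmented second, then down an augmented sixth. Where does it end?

A major sixth up from F#3 is D#4.
D#4 up an augmented second → E##4 (3 semitones).
An augmented sixth down from E##4 is G#3.

G#3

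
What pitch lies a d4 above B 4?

Counting four letter names up from B lands on E.
A diminished fourth is 4 semitones; 4 semitones up from B4 gives Eb5.

E flat 5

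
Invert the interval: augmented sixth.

diminished 3rd

The rule of nine gives the new number: 9 − 6 = 3, so a sixth becomes a third.
The quality also flips — augmented becomes diminished — giving a diminished third.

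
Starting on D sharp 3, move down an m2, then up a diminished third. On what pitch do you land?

E 3

A minor second down from D#3 is C##3.
C##3 up a diminished third → E3 (2 semitones).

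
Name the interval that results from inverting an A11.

diminished 5th

First reduce the compound augmented eleventh to its simple form, an augmented fourth.
The rule of nine gives the new number: 9 − 4 = 5, so a fourth becomes a fifth.
The quality also flips — augmented becomes diminished — giving a diminished fifth.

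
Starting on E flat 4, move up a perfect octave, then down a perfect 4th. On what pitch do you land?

B flat 4

A perfect octave up from Eb4 is Eb5.
Eb5 down a perfect fourth → Bb4 (5 semitones).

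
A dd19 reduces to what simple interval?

doubly diminished 5th

Subtracting seven from the interval number removes an octave: 19 − 14 = 5.
That makes a doubly diminished nineteenth a compound doubly diminished fifth — 2 octaves plus a doubly diminished fifth.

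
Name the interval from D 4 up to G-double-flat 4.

D to G spans four letter names (D-E-F-G), so the interval is some kind of fourth.
D4 to Gbb4 spans 3 semitones — two semitones narrower than the perfect fourth (5) — giving a doubly diminished fourth.

doubly diminished fourth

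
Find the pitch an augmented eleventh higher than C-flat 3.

F 4

Counting four letter names plus an octave up from C lands on F.
Moving 18 semitones up from Cb3 (the size of an augmented eleventh) reaches F4.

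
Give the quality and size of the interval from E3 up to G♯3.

M3

E to G spans three letter names (E-F-G): a third.
E3 to G#3 is 4 semitones, matching the major third exactly, so the quality is major.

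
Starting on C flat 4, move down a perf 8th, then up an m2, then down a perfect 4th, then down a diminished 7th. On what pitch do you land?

B flat 1

A perfect octave down from Cb4 is Cb3.
A minor second up from Cb3 is Dbb3.
Down a perfect fourth from Dbb3: Abb2 (5 semitones down).
A diminished seventh down from Abb2 is Bb1.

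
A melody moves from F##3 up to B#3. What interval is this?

P4

F to B spans four letter names (F-G-A-B), so the interval is some kind of fourth.
The perfect fourth spans 5 semitones, and F##3 to B#3 is exactly 5 semitones — so this is a perfect fourth.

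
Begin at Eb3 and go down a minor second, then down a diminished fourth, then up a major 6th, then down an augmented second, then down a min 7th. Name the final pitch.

F#2

Down a minor second from Eb3: D3 (1 semitone down).
Down a diminished fourth from D3: A#2 (4 semitones down).
Up a major sixth from A#2: F##3 (9 semitones up).
An augmented second down from F##3 is E3.
Down a minor seventh from E3: F#2 (10 semitones down).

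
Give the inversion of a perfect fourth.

perfect fifth

The rule of nine gives the new number: 9 − 4 = 5, so a fourth becomes a fifth.
And perfect stays perfect under inversion, so we get a perfect fifth.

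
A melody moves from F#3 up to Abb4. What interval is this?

F to A spans three letter names (F-G-A), plus an octave, so the interval is some kind of tenth.
F#3 to Abb4 spans 13 semitones — three semitones narrower than the major tenth (16) — giving a doubly diminished tenth.
(Equivalently, a compound doubly diminished third: a doubly diminished third plus an octave.)

dd10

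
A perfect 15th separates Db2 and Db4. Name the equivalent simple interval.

Each octave removed subtracts seven from the number: 15 − 7 = 8.
So a perfect fifteenth is an octave plus a perfect octave. The quality is unchanged.

perfect octave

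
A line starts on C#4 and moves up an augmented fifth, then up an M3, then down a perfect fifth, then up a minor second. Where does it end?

F##4

Up an augmented fifth from C#4: G##4 (8 semitones up).
G##4 up a major third → B##4 (4 semitones).
Down a perfect fifth from B##4: E##4 (7 semitones down).
A minor second up from E##4 is F##4.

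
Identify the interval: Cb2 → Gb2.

C to G spans five letter names (C-D-E-F-G) — that makes it a fifth of some quality.
Cb2 to Gb2 is 7 semitones, matching the perfect fifth exactly, so the quality is perfect.

perfect fifth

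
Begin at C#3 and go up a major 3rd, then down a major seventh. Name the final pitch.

F#2

A major third up from C#3 is E#3.
E#3 down a major seventh → F#2 (11 semitones).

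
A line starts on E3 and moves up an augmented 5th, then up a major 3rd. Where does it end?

E3 up an augmented fifth → B#3 (8 semitones).
Up a major third from B#3: D##4 (4 semitones up).

D##4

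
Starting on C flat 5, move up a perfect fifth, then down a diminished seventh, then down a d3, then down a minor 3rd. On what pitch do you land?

D double-sharp 4

A perfect fifth up from Cb5 is Gb5.
A diminished seventh down from Gb5 is A4.
A4 down a diminished third → F##4 (2 semitones).
Down a minor third from F##4: D##4 (3 semitones down).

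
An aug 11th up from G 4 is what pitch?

C sharp 6

Four letters up from G (plus an octave) reaches C.
An augmented eleventh is 18 semitones; 18 semitones up from G4 gives C#6.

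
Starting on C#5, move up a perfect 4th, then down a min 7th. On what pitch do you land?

G#4

A perfect fourth up from C#5 is F#5.
A minor seventh down from F#5 is G#4.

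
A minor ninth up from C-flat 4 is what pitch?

D-double-flat 5

Counting two letter names plus an octave up from C lands on D.
A minor ninth is 13 semitones; 13 semitones up from Cb4 gives Dbb5.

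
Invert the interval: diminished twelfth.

augmented 4th

First reduce the compound diminished twelfth to its simple form, a diminished fifth.
Interval numbers invert to sum to nine: 5 + 4 = 9, so a fifth inverts to a fourth.
The quality also flips — diminished becomes augmented — giving an augmented fourth.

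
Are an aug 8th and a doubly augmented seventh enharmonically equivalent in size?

Both span 13 semitones: an augmented octave and a doubly augmented seventh are the same chromatic distance.

Yes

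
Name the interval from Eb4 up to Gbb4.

E to G spans three letter names (E-F-G) — that makes it a third of some quality.
The major third is 4 semitones; here we have 2, two semitones narrower: diminished.

d3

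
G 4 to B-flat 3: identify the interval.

Descending from G4 to Bb3 is the same interval as ascending Bb3 to G4.
B to G spans six letter names (B-C-D-E-F-G): a sixth.
The major sixth spans 9 semitones, and Bb3 to G4 is exactly 9 semitones — so this is a major sixth.

major 6th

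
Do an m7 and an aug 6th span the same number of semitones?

A minor seventh = 10 semitones = an augmented sixth; enharmonically equal.

Yes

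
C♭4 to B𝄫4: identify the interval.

C to B spans seven letter names (C-D-E-F-G-A-B) — that makes it a seventh of some quality.
At 10 semitones, Cb4→Bbb4 falls one short of a major seventh: minor.

m7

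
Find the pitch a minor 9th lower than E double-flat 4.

Two letters down from E (plus an octave) reaches D.
A minor ninth is 13 semitones; 13 semitones down from Ebb4 gives Db3.

D flat 3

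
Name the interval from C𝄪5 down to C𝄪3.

perfect fifteenth

Descending from C##5 to C##3 is the same interval as ascending C##3 to C##5.
C to C is the same letter name, plus 2 octaves, so the interval is some kind of fifteenth.
The perfect fifteenth spans 24 semitones, and C##3 to C##5 is exactly 24 semitones — so this is a perfect fifteenth.
(Equivalently, a compound perfect octave: a perfect octave plus an octave.)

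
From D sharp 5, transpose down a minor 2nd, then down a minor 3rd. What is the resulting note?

Down a minor second from D#5: C##5 (1 semitone down).
A minor third down from C##5 is A##4.

A double-sharp 4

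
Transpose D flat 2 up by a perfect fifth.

A flat 2

Five letter names up from D: A.
Moving 7 semitones up from Db2 (the size of a perfect fifth) reaches Ab2.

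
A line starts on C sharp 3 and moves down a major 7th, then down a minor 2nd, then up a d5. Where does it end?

C#3 down a major seventh → D2 (11 semitones).
Down a minor second from D2: C#2 (1 semitone down).
A diminished fifth up from C#2 is G2.

G 2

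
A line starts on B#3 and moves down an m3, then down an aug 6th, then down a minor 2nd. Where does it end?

A#2

Down a minor third from B#3: G##3 (3 semitones down).
Down an augmented sixth from G##3: B2 (10 semitones down).
B2 down a minor second → A#2 (1 semitone).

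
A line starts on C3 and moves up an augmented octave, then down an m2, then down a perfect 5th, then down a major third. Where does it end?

C#3

An augmented octave up from C3 is C#4.
C#4 down a minor second → B#3 (1 semitone).
A perfect fifth down from B#3 is E#3.
E#3 down a major third → C#3 (4 semitones).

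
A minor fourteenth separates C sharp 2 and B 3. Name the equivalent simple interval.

Each octave removed subtracts seven from the number: 14 − 7 = 7.
Quality carries through unchanged, so the simple form is a minor seventh.

minor seventh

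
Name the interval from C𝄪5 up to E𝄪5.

major third

C to E spans three letter names (C-D-E): a third.
Counting semitones, C##5→E##5 is 4, which is the major third.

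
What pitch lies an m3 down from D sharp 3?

B sharp 2

The third takes the letter from D down to B.
Moving 3 semitones down from D#3 (the size of a minor third) reaches B#2.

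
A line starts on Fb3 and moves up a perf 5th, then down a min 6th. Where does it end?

Eb3

A perfect fifth up from Fb3 is Cb4.
A minor sixth down from Cb4 is Eb3.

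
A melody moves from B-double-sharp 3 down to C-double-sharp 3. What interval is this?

Descending from B##3 to C##3 is the same interval as ascending C##3 to B##3.
C to B spans seven letter names (C-D-E-F-G-A-B) — that makes it a seventh of some quality.
Counting semitones, C##3→B##3 is 11, which is the major seventh.

major 7th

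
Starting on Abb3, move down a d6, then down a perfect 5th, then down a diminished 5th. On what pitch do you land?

Down a diminished sixth from Abb3: C3 (7 semitones down).
A perfect fifth down from C3 is F2.
Down a diminished fifth from F2: B1 (6 semitones down).

B1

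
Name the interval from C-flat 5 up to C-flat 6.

perfect 8th

C to C is the same letter name, plus an octave, so the interval is some kind of octave.
The perfect octave spans 12 semitones, and Cb5 to Cb6 is exactly 12 semitones — so this is a perfect octave.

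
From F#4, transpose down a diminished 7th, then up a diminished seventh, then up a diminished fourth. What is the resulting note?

Bb4

F#4 down a diminished seventh → G##3 (9 semitones).
Up a diminished seventh from G##3: F#4 (9 semitones up).
Up a diminished fourth from F#4: Bb4 (4 semitones up).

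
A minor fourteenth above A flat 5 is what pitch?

Seven letters up from A (plus an octave) reaches G.
A minor fourteenth spans 22 semitones, so from Ab5 the target pitch is Gb7.

G flat 7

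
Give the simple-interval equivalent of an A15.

augmented octave

Subtracting seven from the interval number removes an octave: 15 − 7 = 8.
Quality carries through unchanged, so the simple form is an augmented octave.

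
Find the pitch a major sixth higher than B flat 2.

G 3

Counting six letter names up from B lands on G.
A major sixth is 9 semitones; 9 semitones up from Bb2 gives G3.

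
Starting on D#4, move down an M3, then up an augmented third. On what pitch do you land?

A major third down from D#4 is B3.
An augmented third up from B3 is D##4.

D##4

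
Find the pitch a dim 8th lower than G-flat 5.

For an octave the letter name doesn't change: still G, an octave down.
Moving 11 semitones down from Gb5 (the size of a diminished octave) reaches G4.

G 4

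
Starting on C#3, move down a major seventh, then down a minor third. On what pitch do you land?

B1

Down a major seventh from C#3: D2 (11 semitones down).
A minor third down from D2 is B1.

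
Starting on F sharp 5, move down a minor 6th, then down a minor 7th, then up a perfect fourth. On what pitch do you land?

E sharp 4

F#5 down a minor sixth → A#4 (8 semitones).
A minor seventh down from A#4 is B#3.
B#3 up a perfect fourth → E#4 (5 semitones).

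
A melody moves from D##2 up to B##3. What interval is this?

major thirteenth

D to B spans six letter names (D-E-F-G-A-B), plus an octave — that makes it a thirteenth of some quality.
The major thirteenth spans 21 semitones, and D##2 to B##3 is exactly 21 semitones — so this is a major thirteenth.
(Equivalently, a compound major sixth: a major sixth plus an octave.)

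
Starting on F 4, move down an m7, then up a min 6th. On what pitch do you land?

E flat 4

A minor seventh down from F4 is G3.
A minor sixth up from G3 is Eb4.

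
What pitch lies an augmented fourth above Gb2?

The fourth takes the letter from G up to C.
An augmented fourth is 6 semitones; 6 semitones up from Gb2 gives C3.

C3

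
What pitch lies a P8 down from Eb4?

The letter stays E (same as the start), shifted an octave down.
A perfect octave spans 12 semitones, so from Eb4 the target pitch is Eb3.

Eb3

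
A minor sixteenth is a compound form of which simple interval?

Take out 2 octaves (14 from the number): 16 − 14 = 2.
So a minor sixteenth is 2 octaves plus a minor second. The quality is unchanged.

minor 2nd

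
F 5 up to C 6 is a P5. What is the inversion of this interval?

The rule of nine gives the new number: 9 − 5 = 4, so a fifth becomes a fourth.
The quality also flips — perfect stays perfect — giving a perfect fourth.

P4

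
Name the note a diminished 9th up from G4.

Abb5

Counting two letter names plus an octave up from G lands on A.
A diminished ninth is 12 semitones; 12 semitones up from G4 gives Abb5.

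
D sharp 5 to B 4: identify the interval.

major 3rd

Descending from D#5 to B4 is the same interval as ascending B4 to D#5.
B to D spans three letter names (B-C-D) — that makes it a third of some quality.
B4 to D#5 is 4 semitones, matching the major third exactly, so the quality is major.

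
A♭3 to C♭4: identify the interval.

m3

A to C spans three letter names (A-B-C), so the interval is some kind of third.
At 3 semitones, Ab3→Cb4 falls one short of a major third: minor.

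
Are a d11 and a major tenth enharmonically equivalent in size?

Yes

A diminished eleventh = 16 semitones = a major tenth; enharmonically equal.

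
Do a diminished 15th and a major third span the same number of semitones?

No

A diminished fifteenth is 23 semitones but a major third is 4 semitones — different sizes.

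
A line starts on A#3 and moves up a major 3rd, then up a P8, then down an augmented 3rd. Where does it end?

A#3 up a major third → C##4 (4 semitones).
A perfect octave up from C##4 is C##5.
C##5 down an augmented third → A4 (5 semitones).

A4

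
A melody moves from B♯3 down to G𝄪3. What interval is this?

Descending from B#3 to G##3 is the same interval as ascending G##3 to B#3.
G to B spans three letter names (G-A-B): a third.
G##3 to B#3 is 3 semitones, a half step short of the major third (4), so this is minor.

minor third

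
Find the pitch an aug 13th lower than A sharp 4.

C 3

Six letters down from A (plus an octave) reaches C.
An augmented thirteenth spans 22 semitones, so from A#4 the target pitch is C3.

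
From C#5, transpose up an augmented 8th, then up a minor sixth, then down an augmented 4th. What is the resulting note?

E6

C#5 up an augmented octave → C##6 (13 semitones).
A minor sixth up from C##6 is A#6.
Down an augmented fourth from A#6: E6 (6 semitones down).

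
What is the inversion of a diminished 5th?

The rule of nine gives the new number: 9 − 5 = 4, so a fifth becomes a fourth.
Quality inverts too: diminished becomes augmented. That makes the inversion an augmented fourth.

A4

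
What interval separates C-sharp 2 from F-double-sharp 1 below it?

diminished fifth

Descending from C#2 to F##1 is the same interval as ascending F##1 to C#2.
F to C spans five letter names (F-G-A-B-C), so the interval is some kind of fifth.
A perfect fifth would be 7 semitones; F##1 to C#2 is 6, one semitone narrower, so the interval is diminished.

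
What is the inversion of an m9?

First reduce the compound minor ninth to its simple form, a minor second.
Interval numbers invert to sum to nine: 2 + 7 = 9, so a second inverts to a seventh.
The quality also flips — minor becomes major — giving a major seventh.

major 7th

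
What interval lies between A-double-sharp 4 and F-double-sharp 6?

m13

A to F spans six letter names (A-B-C-D-E-F), plus an octave: a thirteenth.
A##4 to F##6 is 20 semitones, a half step short of the major thirteenth (21), so this is minor.
(Equivalently, a compound minor sixth: a minor sixth plus an octave.)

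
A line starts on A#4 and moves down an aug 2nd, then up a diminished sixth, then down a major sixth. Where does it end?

Down an augmented second from A#4: G4 (3 semitones down).
Up a diminished sixth from G4: Ebb5 (7 semitones up).
A major sixth down from Ebb5 is Gbb4.

Gbb4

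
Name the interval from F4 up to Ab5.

F to A spans three letter names (F-G-A), plus an octave — that makes it a tenth of some quality.
A major tenth would be 16 semitones, but F4 to Ab5 is 15 — one semitone narrower, making it a minor tenth.
(Equivalently, a compound minor third: a minor third plus an octave.)

minor tenth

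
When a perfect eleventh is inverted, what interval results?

perfect 5th

First reduce the compound perfect eleventh to its simple form, a perfect fourth.
The rule of nine gives the new number: 9 − 4 = 5, so a fourth becomes a fifth.
Quality inverts too: perfect stays perfect. That makes the inversion a perfect fifth.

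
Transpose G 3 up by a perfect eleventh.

C 5

Counting four letter names plus an octave up from G lands on C.
A perfect eleventh spans 17 semitones, so from G3 the target pitch is C5.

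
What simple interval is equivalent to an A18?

A4

Each octave removed subtracts seven from the number: 18 − 14 = 4.
Quality carries through unchanged, so the simple form is an augmented fourth.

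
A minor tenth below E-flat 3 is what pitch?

C 2

The tenth's letter: E down three letter names plus an octave → C.
A minor tenth is 15 semitones; 15 semitones down from Eb3 gives C2.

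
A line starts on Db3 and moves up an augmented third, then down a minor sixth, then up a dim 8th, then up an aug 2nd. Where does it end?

B#3

An augmented third up from Db3 is F#3.
F#3 down a minor sixth → A#2 (8 semitones).
A diminished octave up from A#2 is A3.
A3 up an augmented second → B#3 (3 semitones).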